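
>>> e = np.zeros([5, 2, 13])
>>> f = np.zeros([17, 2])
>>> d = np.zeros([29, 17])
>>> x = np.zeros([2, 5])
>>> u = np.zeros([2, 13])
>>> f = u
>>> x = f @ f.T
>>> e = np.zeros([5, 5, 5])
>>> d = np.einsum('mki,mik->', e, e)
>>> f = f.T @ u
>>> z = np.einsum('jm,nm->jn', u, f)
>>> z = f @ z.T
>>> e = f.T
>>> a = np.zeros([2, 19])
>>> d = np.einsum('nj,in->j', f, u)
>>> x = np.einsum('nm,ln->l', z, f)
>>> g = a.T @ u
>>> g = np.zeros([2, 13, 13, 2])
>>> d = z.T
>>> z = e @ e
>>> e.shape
(13, 13)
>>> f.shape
(13, 13)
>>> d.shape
(2, 13)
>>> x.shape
(13,)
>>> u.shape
(2, 13)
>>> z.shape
(13, 13)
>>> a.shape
(2, 19)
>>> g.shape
(2, 13, 13, 2)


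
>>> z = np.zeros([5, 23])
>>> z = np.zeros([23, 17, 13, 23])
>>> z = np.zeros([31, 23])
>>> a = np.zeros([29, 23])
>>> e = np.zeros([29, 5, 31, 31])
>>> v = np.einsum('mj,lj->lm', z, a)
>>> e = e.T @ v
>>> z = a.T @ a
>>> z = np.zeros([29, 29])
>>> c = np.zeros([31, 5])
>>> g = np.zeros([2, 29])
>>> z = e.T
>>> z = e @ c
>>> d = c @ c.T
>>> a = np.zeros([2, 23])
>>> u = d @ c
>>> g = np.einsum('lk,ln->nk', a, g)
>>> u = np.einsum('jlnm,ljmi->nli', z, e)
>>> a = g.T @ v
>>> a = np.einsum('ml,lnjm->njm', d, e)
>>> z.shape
(31, 31, 5, 5)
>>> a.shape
(31, 5, 31)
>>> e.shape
(31, 31, 5, 31)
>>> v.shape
(29, 31)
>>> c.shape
(31, 5)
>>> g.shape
(29, 23)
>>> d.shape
(31, 31)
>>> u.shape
(5, 31, 31)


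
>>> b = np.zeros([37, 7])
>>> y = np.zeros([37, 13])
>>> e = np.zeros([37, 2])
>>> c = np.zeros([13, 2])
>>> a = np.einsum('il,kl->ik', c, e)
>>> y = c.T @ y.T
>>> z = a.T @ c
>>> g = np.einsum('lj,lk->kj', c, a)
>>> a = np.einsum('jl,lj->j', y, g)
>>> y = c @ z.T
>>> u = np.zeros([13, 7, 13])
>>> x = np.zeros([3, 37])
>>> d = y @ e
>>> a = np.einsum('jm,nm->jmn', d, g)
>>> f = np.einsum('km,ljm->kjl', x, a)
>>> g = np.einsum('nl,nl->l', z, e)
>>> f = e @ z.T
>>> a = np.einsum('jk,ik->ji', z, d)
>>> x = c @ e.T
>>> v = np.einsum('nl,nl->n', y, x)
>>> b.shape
(37, 7)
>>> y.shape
(13, 37)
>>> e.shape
(37, 2)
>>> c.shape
(13, 2)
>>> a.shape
(37, 13)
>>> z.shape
(37, 2)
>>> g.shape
(2,)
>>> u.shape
(13, 7, 13)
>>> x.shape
(13, 37)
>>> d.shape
(13, 2)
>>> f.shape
(37, 37)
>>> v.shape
(13,)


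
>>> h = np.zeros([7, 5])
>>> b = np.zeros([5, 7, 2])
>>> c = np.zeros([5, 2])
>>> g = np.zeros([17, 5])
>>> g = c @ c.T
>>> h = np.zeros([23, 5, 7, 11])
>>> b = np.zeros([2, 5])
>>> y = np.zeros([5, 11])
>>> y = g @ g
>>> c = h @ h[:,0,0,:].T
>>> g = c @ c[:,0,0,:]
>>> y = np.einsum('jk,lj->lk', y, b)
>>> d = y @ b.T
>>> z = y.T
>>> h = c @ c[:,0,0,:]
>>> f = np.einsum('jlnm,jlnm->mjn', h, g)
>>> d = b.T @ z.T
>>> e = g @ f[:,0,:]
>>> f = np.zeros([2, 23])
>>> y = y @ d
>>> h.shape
(23, 5, 7, 23)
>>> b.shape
(2, 5)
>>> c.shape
(23, 5, 7, 23)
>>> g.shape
(23, 5, 7, 23)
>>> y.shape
(2, 5)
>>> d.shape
(5, 5)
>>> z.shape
(5, 2)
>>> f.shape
(2, 23)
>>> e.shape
(23, 5, 7, 7)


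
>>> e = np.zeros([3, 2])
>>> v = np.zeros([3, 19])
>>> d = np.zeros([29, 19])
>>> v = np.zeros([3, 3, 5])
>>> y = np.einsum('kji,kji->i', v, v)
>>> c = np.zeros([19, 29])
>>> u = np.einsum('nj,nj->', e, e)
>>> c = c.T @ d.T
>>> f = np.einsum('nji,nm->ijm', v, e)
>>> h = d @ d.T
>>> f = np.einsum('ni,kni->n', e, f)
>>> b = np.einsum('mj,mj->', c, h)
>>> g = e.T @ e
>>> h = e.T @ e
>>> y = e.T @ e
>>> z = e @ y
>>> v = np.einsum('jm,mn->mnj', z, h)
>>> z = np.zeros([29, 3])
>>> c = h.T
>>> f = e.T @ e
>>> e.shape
(3, 2)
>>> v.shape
(2, 2, 3)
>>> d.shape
(29, 19)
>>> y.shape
(2, 2)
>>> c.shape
(2, 2)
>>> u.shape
()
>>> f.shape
(2, 2)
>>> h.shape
(2, 2)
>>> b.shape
()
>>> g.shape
(2, 2)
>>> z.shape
(29, 3)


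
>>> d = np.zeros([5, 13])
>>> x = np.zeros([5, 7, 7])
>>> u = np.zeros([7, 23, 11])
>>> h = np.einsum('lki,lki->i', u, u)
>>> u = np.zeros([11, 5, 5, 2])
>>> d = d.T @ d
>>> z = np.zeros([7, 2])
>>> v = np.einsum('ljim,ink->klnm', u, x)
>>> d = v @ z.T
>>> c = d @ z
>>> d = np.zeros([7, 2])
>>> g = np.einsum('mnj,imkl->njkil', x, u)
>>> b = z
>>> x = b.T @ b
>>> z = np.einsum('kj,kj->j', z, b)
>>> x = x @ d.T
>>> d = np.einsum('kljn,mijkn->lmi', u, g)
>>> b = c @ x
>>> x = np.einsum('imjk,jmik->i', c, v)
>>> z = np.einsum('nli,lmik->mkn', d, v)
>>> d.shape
(5, 7, 7)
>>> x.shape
(7,)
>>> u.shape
(11, 5, 5, 2)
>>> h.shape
(11,)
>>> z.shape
(11, 2, 5)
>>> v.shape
(7, 11, 7, 2)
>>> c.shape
(7, 11, 7, 2)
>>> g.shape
(7, 7, 5, 11, 2)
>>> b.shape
(7, 11, 7, 7)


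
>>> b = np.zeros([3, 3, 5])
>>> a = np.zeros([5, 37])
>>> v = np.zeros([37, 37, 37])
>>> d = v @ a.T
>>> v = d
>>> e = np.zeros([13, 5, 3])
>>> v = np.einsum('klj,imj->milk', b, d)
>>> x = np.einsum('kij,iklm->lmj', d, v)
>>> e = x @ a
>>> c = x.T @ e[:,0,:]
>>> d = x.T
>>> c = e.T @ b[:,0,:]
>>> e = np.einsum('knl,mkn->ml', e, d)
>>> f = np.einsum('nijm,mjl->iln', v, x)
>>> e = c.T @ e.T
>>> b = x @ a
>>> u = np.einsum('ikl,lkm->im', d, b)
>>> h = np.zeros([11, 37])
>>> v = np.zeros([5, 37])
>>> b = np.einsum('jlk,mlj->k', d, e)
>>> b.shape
(3,)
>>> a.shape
(5, 37)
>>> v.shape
(5, 37)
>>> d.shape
(5, 3, 3)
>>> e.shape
(5, 3, 5)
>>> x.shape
(3, 3, 5)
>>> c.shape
(37, 3, 5)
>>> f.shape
(37, 5, 37)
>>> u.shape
(5, 37)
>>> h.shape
(11, 37)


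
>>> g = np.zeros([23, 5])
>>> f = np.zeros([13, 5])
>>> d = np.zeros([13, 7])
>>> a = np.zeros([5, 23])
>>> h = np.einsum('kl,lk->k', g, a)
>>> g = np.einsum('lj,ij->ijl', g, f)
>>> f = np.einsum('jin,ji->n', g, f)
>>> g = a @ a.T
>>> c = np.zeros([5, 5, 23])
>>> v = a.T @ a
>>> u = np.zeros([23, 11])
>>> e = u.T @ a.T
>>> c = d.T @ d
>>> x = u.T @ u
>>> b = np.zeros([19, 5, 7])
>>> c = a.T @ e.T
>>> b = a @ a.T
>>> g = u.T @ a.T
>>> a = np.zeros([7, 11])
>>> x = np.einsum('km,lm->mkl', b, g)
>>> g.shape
(11, 5)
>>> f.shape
(23,)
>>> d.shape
(13, 7)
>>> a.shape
(7, 11)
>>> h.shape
(23,)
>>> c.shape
(23, 11)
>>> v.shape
(23, 23)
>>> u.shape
(23, 11)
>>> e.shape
(11, 5)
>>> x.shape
(5, 5, 11)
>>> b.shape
(5, 5)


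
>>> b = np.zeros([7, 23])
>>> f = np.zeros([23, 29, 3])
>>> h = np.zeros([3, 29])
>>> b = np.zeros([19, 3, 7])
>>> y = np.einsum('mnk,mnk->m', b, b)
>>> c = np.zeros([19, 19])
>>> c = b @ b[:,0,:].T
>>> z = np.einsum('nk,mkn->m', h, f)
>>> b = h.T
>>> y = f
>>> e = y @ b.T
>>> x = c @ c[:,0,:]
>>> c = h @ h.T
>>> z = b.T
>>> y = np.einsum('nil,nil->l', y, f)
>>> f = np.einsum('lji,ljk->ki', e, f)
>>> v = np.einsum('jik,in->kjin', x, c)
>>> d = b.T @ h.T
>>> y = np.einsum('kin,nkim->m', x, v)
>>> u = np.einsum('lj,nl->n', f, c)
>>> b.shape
(29, 3)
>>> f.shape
(3, 29)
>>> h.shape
(3, 29)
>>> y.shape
(3,)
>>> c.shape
(3, 3)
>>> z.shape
(3, 29)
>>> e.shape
(23, 29, 29)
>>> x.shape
(19, 3, 19)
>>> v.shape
(19, 19, 3, 3)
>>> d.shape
(3, 3)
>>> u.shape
(3,)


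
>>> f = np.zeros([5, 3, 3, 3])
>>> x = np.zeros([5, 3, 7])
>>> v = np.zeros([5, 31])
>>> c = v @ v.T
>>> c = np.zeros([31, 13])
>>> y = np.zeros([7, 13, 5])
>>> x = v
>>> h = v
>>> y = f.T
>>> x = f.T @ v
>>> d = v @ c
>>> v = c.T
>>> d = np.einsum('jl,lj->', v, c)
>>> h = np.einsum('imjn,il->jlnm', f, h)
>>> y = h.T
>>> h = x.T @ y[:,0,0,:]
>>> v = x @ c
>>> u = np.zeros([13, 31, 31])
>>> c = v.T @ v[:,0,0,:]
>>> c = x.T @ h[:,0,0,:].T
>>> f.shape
(5, 3, 3, 3)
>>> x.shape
(3, 3, 3, 31)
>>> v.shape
(3, 3, 3, 13)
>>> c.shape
(31, 3, 3, 31)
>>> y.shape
(3, 3, 31, 3)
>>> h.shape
(31, 3, 3, 3)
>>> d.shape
()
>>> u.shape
(13, 31, 31)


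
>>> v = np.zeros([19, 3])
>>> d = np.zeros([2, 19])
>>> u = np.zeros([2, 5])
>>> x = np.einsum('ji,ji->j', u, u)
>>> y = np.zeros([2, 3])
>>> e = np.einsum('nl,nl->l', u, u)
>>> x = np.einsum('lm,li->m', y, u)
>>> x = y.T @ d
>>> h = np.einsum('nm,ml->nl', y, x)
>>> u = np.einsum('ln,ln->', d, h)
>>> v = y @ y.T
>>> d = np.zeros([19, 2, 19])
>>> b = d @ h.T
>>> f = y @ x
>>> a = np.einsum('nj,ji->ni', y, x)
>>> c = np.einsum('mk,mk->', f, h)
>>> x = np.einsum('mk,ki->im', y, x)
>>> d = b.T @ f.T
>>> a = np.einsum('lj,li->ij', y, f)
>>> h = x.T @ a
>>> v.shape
(2, 2)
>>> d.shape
(2, 2, 2)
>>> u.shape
()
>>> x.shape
(19, 2)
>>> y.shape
(2, 3)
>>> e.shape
(5,)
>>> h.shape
(2, 3)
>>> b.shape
(19, 2, 2)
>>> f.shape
(2, 19)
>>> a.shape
(19, 3)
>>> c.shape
()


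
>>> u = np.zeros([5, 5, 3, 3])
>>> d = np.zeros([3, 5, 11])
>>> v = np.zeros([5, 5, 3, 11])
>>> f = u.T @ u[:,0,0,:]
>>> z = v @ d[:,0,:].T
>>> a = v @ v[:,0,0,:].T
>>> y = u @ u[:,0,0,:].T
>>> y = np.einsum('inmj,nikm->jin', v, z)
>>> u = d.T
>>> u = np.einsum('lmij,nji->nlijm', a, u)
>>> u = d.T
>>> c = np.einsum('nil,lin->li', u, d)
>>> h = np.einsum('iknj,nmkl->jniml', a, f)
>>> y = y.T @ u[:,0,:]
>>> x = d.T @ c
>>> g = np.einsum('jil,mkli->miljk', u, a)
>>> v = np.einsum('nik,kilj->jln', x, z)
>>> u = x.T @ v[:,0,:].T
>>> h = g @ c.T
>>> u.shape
(5, 5, 3)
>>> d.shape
(3, 5, 11)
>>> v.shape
(3, 3, 11)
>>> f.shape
(3, 3, 5, 3)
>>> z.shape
(5, 5, 3, 3)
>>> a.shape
(5, 5, 3, 5)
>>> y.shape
(5, 5, 3)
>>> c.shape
(3, 5)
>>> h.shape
(5, 5, 3, 11, 3)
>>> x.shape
(11, 5, 5)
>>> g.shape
(5, 5, 3, 11, 5)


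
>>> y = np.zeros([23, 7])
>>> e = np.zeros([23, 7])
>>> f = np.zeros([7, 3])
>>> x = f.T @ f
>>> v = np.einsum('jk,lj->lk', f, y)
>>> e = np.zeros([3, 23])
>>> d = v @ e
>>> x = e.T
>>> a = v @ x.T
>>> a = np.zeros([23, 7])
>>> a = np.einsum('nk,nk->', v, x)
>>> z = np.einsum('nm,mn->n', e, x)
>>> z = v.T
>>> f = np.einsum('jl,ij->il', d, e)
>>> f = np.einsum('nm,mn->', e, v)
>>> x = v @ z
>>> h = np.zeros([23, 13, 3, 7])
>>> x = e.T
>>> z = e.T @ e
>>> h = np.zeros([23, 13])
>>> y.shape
(23, 7)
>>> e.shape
(3, 23)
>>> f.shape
()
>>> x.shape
(23, 3)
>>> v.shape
(23, 3)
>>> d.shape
(23, 23)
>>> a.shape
()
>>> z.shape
(23, 23)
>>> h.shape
(23, 13)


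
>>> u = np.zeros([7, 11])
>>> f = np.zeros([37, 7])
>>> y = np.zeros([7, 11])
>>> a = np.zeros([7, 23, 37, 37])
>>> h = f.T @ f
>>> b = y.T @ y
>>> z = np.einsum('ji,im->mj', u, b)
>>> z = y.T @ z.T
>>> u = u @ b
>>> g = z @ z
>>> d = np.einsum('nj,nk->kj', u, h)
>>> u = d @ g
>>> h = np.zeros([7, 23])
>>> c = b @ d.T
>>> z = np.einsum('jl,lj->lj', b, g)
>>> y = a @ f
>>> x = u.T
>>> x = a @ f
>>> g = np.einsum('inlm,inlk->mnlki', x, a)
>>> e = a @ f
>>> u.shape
(7, 11)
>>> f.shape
(37, 7)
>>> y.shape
(7, 23, 37, 7)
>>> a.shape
(7, 23, 37, 37)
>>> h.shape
(7, 23)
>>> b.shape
(11, 11)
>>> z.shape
(11, 11)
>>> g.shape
(7, 23, 37, 37, 7)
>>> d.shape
(7, 11)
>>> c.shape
(11, 7)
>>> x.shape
(7, 23, 37, 7)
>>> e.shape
(7, 23, 37, 7)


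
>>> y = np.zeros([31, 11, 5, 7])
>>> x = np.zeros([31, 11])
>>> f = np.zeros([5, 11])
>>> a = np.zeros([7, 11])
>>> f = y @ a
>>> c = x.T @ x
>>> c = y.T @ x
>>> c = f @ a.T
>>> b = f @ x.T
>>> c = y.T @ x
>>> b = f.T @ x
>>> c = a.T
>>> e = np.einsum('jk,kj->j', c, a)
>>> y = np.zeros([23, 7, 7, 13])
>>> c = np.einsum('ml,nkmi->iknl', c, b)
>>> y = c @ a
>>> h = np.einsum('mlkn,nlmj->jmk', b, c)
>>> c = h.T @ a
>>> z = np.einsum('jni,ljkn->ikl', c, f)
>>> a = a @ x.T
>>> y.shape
(11, 5, 11, 11)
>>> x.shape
(31, 11)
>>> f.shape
(31, 11, 5, 11)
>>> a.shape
(7, 31)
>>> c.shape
(11, 11, 11)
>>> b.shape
(11, 5, 11, 11)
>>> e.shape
(11,)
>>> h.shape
(7, 11, 11)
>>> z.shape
(11, 5, 31)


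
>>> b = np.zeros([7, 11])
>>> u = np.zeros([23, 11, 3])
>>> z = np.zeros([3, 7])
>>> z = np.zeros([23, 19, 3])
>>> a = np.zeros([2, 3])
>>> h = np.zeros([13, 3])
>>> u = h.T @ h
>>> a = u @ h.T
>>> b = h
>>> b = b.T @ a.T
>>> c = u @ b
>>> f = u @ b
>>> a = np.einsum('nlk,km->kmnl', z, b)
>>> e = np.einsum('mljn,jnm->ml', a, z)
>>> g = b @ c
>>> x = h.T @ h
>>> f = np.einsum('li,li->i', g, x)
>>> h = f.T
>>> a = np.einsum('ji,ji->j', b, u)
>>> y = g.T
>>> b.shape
(3, 3)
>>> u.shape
(3, 3)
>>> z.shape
(23, 19, 3)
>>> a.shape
(3,)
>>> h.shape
(3,)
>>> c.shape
(3, 3)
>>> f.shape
(3,)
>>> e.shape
(3, 3)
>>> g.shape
(3, 3)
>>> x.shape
(3, 3)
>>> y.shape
(3, 3)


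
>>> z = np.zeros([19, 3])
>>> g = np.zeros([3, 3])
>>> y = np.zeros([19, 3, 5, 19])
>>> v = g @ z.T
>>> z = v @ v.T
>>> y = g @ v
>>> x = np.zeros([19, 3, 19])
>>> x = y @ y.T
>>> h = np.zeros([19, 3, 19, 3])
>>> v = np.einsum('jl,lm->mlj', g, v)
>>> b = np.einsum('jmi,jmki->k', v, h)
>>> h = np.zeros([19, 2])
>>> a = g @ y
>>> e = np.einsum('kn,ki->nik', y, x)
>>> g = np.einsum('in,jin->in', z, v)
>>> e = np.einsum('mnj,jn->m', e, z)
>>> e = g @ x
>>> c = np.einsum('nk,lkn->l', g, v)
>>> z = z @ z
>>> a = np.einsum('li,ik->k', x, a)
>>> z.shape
(3, 3)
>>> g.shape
(3, 3)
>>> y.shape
(3, 19)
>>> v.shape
(19, 3, 3)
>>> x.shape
(3, 3)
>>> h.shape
(19, 2)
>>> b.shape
(19,)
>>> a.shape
(19,)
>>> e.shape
(3, 3)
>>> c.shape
(19,)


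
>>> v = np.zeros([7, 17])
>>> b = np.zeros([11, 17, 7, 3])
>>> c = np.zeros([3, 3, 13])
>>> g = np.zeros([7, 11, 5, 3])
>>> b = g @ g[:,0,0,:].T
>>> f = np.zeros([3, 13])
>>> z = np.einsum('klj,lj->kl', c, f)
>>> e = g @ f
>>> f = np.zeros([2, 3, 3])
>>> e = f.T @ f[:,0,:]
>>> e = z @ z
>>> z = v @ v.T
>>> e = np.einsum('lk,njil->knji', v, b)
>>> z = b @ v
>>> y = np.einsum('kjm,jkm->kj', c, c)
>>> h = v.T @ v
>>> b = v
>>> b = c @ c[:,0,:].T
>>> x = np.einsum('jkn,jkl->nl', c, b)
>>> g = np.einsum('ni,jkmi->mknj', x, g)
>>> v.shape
(7, 17)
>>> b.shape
(3, 3, 3)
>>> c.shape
(3, 3, 13)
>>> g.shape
(5, 11, 13, 7)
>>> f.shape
(2, 3, 3)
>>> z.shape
(7, 11, 5, 17)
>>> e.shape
(17, 7, 11, 5)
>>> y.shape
(3, 3)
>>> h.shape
(17, 17)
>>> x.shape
(13, 3)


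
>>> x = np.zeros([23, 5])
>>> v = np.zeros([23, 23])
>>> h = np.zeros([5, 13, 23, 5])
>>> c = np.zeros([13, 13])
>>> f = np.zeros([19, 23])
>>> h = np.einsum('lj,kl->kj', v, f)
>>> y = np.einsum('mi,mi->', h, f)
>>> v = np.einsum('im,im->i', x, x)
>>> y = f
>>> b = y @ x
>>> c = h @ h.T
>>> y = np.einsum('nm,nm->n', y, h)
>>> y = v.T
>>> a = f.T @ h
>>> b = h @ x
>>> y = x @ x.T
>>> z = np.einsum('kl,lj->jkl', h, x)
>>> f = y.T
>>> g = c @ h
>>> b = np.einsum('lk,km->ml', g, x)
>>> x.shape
(23, 5)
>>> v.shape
(23,)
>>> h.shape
(19, 23)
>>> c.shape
(19, 19)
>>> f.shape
(23, 23)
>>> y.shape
(23, 23)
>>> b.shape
(5, 19)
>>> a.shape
(23, 23)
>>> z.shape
(5, 19, 23)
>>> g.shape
(19, 23)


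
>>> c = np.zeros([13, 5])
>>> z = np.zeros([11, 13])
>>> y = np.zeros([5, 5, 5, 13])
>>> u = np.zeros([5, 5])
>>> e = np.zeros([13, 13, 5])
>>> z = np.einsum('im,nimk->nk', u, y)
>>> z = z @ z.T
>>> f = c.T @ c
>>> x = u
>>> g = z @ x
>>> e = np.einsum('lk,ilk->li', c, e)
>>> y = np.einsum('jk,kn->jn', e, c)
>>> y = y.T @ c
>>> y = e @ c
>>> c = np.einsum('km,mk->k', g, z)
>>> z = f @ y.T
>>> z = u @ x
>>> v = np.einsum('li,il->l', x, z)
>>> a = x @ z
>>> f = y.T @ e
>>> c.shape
(5,)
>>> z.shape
(5, 5)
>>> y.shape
(13, 5)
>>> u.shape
(5, 5)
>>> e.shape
(13, 13)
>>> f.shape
(5, 13)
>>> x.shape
(5, 5)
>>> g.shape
(5, 5)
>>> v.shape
(5,)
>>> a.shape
(5, 5)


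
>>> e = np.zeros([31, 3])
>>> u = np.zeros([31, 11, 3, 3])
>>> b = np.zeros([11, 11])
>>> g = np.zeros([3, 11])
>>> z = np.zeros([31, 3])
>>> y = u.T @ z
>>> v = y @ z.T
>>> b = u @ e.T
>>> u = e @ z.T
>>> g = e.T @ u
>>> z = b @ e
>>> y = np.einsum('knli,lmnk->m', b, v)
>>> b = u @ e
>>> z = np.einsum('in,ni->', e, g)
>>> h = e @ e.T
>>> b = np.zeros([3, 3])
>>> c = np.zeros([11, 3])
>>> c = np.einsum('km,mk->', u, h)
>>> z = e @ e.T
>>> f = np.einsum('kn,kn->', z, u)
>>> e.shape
(31, 3)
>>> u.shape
(31, 31)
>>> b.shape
(3, 3)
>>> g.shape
(3, 31)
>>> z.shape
(31, 31)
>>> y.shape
(3,)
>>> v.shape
(3, 3, 11, 31)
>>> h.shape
(31, 31)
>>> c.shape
()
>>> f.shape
()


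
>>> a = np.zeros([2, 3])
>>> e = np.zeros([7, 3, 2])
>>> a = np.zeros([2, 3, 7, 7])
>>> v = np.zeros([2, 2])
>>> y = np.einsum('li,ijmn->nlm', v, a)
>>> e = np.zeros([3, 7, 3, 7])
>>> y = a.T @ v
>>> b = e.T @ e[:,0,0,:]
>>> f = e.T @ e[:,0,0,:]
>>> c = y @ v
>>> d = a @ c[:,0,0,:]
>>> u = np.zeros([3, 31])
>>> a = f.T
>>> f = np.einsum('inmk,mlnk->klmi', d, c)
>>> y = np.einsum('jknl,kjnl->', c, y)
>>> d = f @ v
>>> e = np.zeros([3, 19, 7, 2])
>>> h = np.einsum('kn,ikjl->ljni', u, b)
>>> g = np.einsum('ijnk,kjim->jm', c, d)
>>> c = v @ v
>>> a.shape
(7, 7, 3, 7)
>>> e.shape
(3, 19, 7, 2)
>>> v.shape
(2, 2)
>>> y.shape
()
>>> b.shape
(7, 3, 7, 7)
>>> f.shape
(2, 7, 7, 2)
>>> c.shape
(2, 2)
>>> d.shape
(2, 7, 7, 2)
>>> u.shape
(3, 31)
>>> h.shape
(7, 7, 31, 7)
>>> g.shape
(7, 2)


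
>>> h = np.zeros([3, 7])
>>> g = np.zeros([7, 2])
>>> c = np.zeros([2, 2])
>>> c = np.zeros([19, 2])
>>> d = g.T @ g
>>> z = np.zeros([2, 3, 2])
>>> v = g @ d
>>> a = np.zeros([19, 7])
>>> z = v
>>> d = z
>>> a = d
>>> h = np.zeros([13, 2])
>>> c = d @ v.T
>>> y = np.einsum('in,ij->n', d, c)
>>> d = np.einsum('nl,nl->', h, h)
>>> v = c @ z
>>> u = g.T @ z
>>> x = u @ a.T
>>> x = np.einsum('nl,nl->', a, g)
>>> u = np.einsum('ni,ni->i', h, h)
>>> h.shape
(13, 2)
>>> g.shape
(7, 2)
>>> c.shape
(7, 7)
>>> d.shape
()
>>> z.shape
(7, 2)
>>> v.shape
(7, 2)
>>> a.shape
(7, 2)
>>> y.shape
(2,)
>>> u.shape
(2,)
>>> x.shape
()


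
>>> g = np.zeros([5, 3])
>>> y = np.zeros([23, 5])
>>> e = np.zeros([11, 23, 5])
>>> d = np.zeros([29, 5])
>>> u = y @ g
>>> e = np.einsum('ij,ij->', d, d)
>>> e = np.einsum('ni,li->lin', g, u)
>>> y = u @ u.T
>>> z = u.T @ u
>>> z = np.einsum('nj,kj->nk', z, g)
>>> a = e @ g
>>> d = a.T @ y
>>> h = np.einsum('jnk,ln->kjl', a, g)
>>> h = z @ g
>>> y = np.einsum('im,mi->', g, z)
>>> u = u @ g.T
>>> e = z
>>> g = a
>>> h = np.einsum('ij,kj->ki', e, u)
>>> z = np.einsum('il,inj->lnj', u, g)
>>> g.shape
(23, 3, 3)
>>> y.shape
()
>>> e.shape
(3, 5)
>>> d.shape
(3, 3, 23)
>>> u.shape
(23, 5)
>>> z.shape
(5, 3, 3)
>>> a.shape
(23, 3, 3)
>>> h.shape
(23, 3)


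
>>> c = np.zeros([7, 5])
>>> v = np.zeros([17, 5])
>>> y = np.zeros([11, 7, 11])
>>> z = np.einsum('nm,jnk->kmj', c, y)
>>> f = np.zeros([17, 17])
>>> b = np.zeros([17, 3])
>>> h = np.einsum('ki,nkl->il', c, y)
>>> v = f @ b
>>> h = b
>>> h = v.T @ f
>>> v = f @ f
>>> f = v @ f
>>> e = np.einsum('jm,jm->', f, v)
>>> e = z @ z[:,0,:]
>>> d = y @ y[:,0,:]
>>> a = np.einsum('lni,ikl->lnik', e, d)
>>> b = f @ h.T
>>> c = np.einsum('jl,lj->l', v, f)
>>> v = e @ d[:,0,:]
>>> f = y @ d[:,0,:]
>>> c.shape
(17,)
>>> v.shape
(11, 5, 11)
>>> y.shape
(11, 7, 11)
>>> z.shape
(11, 5, 11)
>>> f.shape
(11, 7, 11)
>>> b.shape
(17, 3)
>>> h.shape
(3, 17)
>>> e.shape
(11, 5, 11)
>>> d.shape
(11, 7, 11)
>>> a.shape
(11, 5, 11, 7)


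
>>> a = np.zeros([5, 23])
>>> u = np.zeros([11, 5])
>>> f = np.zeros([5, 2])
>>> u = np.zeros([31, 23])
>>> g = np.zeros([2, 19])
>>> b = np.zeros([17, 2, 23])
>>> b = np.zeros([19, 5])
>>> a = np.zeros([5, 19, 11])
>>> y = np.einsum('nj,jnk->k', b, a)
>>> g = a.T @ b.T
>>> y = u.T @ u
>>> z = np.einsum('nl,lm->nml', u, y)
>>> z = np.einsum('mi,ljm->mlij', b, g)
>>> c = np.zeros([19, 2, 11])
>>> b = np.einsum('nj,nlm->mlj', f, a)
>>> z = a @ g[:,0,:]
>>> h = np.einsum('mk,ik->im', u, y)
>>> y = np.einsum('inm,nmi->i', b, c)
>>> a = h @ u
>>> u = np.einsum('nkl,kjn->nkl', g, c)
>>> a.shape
(23, 23)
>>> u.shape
(11, 19, 19)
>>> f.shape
(5, 2)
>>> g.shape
(11, 19, 19)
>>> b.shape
(11, 19, 2)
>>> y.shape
(11,)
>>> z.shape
(5, 19, 19)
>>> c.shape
(19, 2, 11)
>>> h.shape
(23, 31)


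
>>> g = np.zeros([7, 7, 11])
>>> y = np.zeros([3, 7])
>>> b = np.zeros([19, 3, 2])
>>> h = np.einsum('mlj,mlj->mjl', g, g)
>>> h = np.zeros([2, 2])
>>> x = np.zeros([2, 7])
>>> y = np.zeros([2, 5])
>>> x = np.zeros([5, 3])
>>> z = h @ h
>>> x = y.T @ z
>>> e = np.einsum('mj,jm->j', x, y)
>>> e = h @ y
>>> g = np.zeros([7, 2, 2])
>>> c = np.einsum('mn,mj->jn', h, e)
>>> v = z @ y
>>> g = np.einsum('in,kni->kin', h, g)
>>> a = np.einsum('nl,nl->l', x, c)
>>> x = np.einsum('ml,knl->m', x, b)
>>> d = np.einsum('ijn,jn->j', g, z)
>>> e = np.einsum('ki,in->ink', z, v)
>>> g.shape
(7, 2, 2)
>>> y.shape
(2, 5)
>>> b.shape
(19, 3, 2)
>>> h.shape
(2, 2)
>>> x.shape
(5,)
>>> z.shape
(2, 2)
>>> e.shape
(2, 5, 2)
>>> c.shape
(5, 2)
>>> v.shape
(2, 5)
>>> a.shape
(2,)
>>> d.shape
(2,)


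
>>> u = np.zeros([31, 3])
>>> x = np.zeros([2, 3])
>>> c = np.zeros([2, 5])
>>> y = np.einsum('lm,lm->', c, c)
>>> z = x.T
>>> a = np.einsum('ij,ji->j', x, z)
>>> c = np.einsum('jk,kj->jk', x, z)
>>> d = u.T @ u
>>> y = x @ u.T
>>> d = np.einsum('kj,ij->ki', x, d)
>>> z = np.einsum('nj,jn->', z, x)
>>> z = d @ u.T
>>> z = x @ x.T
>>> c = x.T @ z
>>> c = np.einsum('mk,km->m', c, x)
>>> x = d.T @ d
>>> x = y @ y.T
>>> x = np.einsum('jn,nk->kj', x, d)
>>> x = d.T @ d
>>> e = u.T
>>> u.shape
(31, 3)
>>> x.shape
(3, 3)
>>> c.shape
(3,)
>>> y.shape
(2, 31)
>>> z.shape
(2, 2)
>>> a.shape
(3,)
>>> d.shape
(2, 3)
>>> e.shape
(3, 31)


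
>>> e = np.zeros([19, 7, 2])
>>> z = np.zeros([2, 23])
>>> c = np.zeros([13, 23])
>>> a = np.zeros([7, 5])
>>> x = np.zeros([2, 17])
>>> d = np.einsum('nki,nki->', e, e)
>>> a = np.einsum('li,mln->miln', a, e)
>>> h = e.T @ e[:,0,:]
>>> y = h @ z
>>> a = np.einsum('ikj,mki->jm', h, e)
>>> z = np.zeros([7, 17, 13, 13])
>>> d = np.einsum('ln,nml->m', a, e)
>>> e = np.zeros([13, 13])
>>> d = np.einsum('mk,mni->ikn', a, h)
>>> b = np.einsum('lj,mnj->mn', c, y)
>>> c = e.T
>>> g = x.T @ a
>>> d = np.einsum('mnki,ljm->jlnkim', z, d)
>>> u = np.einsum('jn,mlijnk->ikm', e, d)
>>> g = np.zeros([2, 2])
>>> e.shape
(13, 13)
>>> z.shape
(7, 17, 13, 13)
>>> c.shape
(13, 13)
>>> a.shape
(2, 19)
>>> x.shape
(2, 17)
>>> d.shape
(19, 2, 17, 13, 13, 7)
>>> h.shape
(2, 7, 2)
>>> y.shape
(2, 7, 23)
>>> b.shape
(2, 7)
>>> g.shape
(2, 2)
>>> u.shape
(17, 7, 19)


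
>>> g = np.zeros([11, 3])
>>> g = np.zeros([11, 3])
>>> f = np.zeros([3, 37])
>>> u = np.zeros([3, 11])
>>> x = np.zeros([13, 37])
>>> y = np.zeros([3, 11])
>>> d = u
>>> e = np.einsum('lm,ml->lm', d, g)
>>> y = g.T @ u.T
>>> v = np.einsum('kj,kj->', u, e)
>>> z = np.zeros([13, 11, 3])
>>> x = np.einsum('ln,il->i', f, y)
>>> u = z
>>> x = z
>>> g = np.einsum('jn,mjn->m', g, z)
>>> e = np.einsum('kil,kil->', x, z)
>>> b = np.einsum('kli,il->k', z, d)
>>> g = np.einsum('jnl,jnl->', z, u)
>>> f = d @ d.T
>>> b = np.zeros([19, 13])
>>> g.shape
()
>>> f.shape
(3, 3)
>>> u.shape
(13, 11, 3)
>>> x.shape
(13, 11, 3)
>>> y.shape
(3, 3)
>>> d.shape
(3, 11)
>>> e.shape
()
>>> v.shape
()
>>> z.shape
(13, 11, 3)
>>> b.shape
(19, 13)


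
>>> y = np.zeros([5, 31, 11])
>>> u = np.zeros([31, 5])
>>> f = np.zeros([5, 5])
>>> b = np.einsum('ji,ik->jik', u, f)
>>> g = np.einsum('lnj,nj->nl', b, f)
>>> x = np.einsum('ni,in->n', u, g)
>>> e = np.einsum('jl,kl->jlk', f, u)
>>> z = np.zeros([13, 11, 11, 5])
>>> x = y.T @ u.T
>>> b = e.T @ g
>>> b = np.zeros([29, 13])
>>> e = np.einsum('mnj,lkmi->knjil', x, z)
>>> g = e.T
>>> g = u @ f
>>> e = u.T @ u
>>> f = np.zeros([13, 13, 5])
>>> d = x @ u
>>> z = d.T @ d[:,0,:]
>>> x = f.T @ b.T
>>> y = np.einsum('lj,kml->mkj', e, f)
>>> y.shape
(13, 13, 5)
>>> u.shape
(31, 5)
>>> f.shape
(13, 13, 5)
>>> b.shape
(29, 13)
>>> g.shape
(31, 5)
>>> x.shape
(5, 13, 29)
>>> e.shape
(5, 5)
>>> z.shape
(5, 31, 5)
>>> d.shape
(11, 31, 5)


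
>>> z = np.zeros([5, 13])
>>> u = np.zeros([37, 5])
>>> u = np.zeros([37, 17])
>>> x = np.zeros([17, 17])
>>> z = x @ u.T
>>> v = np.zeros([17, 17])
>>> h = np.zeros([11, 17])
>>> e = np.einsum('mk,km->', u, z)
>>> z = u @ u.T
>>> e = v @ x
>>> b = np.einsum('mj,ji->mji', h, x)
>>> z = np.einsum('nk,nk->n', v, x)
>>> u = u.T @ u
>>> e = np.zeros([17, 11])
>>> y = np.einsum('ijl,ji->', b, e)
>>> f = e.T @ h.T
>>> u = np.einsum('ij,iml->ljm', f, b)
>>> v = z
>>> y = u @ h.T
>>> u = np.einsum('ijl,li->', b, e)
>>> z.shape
(17,)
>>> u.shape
()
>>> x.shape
(17, 17)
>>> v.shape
(17,)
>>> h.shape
(11, 17)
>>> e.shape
(17, 11)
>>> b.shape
(11, 17, 17)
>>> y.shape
(17, 11, 11)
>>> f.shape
(11, 11)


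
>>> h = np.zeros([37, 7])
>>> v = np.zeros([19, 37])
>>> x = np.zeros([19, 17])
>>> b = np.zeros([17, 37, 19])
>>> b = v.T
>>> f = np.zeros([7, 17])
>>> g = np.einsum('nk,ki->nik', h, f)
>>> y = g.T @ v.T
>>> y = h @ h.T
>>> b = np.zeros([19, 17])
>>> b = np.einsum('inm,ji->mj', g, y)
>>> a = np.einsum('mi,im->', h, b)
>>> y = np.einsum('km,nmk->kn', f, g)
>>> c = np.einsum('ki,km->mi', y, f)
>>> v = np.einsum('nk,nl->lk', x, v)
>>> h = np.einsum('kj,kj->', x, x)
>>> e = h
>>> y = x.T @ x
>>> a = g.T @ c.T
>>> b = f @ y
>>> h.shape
()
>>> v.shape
(37, 17)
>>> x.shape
(19, 17)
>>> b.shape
(7, 17)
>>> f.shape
(7, 17)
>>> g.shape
(37, 17, 7)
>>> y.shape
(17, 17)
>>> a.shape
(7, 17, 17)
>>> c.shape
(17, 37)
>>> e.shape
()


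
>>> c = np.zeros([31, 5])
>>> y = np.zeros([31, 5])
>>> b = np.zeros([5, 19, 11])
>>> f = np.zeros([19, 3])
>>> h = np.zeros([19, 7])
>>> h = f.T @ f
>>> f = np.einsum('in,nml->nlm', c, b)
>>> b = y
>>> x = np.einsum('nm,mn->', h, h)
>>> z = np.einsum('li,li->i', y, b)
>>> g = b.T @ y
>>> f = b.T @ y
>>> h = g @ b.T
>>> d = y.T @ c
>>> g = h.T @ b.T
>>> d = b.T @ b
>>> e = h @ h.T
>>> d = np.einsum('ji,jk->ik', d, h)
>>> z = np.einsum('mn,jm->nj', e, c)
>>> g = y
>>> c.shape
(31, 5)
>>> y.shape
(31, 5)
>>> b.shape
(31, 5)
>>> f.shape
(5, 5)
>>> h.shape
(5, 31)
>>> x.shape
()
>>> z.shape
(5, 31)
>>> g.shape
(31, 5)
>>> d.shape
(5, 31)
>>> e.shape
(5, 5)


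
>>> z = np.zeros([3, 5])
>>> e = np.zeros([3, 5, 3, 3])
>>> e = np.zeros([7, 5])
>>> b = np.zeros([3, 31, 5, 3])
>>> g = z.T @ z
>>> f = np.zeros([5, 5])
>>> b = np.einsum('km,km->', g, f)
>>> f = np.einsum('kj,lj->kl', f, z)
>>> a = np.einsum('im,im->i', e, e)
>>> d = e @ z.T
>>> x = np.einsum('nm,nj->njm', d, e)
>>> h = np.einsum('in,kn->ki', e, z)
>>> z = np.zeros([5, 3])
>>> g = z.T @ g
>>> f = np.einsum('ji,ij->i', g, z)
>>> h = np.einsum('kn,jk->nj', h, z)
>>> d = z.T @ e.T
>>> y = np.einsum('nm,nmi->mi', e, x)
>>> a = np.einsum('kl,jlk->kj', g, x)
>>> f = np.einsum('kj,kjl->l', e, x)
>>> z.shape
(5, 3)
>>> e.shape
(7, 5)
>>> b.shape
()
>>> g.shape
(3, 5)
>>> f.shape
(3,)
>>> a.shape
(3, 7)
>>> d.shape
(3, 7)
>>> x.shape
(7, 5, 3)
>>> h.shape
(7, 5)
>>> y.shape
(5, 3)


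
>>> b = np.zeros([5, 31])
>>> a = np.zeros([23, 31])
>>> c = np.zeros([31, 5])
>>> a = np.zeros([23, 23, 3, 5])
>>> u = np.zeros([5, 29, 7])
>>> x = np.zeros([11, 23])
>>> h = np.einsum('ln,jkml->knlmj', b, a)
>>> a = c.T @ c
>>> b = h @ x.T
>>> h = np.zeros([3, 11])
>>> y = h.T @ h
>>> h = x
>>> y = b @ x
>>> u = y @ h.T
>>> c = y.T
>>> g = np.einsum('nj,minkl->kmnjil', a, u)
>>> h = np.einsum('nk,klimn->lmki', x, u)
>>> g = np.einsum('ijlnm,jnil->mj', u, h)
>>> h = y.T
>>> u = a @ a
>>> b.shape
(23, 31, 5, 3, 11)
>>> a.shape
(5, 5)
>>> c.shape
(23, 3, 5, 31, 23)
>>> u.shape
(5, 5)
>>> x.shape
(11, 23)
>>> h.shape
(23, 3, 5, 31, 23)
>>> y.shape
(23, 31, 5, 3, 23)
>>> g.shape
(11, 31)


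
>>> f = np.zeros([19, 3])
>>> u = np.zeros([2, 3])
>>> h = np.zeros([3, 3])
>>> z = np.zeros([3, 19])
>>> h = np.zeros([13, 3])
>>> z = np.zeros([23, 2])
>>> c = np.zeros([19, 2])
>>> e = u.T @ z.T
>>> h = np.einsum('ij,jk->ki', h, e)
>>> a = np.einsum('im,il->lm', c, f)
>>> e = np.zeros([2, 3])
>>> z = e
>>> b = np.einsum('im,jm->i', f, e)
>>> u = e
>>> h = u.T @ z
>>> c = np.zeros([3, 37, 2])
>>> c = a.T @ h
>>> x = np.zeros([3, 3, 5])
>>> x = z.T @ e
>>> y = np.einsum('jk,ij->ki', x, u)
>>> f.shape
(19, 3)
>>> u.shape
(2, 3)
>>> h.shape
(3, 3)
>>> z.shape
(2, 3)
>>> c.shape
(2, 3)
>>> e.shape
(2, 3)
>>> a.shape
(3, 2)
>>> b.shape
(19,)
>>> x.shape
(3, 3)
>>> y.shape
(3, 2)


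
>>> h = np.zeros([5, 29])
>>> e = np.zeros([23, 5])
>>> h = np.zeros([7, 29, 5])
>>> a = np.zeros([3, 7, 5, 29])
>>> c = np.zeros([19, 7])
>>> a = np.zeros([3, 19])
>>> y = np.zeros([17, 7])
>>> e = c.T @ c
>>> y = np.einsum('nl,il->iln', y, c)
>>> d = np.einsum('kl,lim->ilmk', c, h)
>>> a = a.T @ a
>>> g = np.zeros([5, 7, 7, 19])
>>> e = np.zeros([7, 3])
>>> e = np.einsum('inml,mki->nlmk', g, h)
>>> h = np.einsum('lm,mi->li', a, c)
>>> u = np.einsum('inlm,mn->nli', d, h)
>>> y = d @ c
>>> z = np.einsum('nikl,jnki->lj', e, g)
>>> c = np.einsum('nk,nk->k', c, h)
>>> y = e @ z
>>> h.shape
(19, 7)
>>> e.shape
(7, 19, 7, 29)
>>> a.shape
(19, 19)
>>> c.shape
(7,)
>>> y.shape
(7, 19, 7, 5)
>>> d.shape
(29, 7, 5, 19)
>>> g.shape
(5, 7, 7, 19)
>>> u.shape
(7, 5, 29)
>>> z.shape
(29, 5)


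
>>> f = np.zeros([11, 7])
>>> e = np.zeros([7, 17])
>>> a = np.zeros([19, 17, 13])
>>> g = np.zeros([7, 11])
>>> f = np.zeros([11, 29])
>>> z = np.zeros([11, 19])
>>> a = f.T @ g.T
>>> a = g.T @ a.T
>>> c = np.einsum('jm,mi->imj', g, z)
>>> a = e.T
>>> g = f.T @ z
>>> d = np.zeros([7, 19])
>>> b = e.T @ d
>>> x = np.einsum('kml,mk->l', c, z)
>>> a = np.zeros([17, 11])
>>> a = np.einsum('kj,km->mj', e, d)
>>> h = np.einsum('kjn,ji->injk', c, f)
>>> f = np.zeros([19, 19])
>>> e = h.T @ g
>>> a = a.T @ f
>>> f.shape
(19, 19)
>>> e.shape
(19, 11, 7, 19)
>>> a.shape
(17, 19)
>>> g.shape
(29, 19)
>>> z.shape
(11, 19)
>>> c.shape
(19, 11, 7)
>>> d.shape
(7, 19)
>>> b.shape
(17, 19)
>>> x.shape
(7,)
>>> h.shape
(29, 7, 11, 19)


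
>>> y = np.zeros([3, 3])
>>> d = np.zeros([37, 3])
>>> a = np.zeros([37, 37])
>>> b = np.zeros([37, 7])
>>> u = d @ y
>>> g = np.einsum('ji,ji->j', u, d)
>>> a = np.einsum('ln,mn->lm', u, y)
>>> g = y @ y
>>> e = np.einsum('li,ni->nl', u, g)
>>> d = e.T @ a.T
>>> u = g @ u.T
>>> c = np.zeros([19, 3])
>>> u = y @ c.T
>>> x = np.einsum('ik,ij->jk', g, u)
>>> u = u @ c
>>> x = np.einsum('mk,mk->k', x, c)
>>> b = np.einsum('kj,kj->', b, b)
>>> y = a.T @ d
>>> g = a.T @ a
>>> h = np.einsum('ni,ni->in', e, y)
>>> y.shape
(3, 37)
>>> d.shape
(37, 37)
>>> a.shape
(37, 3)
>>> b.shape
()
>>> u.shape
(3, 3)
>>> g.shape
(3, 3)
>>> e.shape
(3, 37)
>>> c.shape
(19, 3)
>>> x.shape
(3,)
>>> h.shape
(37, 3)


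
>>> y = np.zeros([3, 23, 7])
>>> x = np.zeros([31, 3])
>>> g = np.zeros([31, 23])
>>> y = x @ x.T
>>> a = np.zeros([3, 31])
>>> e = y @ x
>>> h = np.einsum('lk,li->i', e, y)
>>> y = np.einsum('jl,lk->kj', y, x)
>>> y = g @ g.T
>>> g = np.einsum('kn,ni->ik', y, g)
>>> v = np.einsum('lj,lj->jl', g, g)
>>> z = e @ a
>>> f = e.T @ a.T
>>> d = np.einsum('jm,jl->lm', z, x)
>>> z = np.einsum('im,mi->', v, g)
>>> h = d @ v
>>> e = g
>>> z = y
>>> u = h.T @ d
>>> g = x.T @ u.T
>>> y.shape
(31, 31)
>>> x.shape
(31, 3)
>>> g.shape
(3, 23)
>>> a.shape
(3, 31)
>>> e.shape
(23, 31)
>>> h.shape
(3, 23)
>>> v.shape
(31, 23)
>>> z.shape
(31, 31)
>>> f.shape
(3, 3)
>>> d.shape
(3, 31)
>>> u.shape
(23, 31)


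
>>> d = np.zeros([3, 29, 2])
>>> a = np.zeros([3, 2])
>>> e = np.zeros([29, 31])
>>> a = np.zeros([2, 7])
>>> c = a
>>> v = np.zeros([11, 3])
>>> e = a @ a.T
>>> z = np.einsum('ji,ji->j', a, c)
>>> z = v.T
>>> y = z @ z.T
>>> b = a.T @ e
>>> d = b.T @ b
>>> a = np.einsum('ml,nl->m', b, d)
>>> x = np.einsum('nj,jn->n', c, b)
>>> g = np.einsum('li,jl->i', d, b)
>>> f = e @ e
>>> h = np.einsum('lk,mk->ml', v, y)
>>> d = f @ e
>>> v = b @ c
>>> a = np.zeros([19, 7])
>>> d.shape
(2, 2)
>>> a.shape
(19, 7)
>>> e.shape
(2, 2)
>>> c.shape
(2, 7)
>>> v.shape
(7, 7)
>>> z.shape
(3, 11)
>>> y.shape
(3, 3)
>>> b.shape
(7, 2)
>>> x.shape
(2,)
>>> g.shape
(2,)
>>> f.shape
(2, 2)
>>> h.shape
(3, 11)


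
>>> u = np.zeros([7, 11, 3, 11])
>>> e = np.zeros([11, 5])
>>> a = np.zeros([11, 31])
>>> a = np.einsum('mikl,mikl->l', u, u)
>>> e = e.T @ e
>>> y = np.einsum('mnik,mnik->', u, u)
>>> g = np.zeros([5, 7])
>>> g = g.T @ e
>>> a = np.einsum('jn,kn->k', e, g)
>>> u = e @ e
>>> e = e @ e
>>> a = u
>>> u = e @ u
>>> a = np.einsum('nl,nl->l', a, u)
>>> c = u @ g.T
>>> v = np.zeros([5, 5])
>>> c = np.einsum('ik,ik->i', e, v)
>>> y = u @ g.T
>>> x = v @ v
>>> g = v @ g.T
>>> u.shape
(5, 5)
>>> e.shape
(5, 5)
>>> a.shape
(5,)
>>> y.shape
(5, 7)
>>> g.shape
(5, 7)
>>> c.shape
(5,)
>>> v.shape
(5, 5)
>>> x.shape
(5, 5)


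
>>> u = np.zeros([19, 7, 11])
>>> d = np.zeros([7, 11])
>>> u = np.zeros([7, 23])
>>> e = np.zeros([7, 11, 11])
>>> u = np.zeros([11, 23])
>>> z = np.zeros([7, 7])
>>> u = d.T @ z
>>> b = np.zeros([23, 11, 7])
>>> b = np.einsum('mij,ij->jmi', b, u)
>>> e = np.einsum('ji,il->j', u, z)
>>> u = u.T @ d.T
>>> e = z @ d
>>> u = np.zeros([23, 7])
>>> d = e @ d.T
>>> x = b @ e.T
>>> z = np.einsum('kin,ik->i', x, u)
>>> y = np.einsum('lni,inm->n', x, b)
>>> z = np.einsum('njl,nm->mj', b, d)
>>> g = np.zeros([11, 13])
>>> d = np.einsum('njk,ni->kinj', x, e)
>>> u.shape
(23, 7)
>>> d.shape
(7, 11, 7, 23)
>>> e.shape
(7, 11)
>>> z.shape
(7, 23)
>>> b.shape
(7, 23, 11)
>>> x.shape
(7, 23, 7)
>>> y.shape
(23,)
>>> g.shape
(11, 13)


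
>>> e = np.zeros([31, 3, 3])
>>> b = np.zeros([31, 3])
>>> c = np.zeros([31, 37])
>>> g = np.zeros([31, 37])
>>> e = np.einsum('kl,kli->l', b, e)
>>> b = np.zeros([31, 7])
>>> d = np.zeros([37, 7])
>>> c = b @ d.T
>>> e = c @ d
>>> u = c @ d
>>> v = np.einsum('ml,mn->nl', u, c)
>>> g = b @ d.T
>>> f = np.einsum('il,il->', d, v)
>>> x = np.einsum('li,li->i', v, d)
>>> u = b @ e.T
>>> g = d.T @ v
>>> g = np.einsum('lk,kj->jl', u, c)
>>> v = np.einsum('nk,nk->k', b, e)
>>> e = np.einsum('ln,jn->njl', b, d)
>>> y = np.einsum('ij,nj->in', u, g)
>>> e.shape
(7, 37, 31)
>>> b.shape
(31, 7)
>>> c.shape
(31, 37)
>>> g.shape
(37, 31)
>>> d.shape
(37, 7)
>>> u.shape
(31, 31)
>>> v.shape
(7,)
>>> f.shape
()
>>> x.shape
(7,)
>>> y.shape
(31, 37)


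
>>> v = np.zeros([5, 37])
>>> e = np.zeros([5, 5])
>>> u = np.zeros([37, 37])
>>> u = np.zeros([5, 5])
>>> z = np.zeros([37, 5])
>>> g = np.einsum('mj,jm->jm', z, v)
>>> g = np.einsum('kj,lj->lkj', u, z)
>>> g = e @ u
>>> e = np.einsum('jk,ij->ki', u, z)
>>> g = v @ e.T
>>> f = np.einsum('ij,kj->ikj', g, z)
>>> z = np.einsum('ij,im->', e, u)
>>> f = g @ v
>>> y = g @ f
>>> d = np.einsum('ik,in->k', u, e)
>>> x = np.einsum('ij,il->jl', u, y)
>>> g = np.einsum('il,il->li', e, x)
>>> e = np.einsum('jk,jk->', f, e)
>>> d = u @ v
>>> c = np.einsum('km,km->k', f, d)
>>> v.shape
(5, 37)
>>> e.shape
()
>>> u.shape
(5, 5)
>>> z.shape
()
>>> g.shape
(37, 5)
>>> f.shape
(5, 37)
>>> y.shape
(5, 37)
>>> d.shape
(5, 37)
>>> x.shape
(5, 37)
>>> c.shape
(5,)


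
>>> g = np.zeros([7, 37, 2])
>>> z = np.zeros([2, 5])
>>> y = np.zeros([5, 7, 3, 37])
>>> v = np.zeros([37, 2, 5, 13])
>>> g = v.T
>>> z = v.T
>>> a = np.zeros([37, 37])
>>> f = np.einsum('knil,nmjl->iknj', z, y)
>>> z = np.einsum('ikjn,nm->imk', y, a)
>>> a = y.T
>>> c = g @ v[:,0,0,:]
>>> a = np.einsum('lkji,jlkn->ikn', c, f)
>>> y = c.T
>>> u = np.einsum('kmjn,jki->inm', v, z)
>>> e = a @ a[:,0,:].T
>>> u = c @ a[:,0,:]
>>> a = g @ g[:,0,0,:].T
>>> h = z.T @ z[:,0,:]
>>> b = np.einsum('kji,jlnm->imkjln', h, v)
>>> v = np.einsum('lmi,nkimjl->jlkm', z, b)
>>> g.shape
(13, 5, 2, 37)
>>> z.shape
(5, 37, 7)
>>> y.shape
(13, 2, 5, 13)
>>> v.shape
(2, 5, 13, 37)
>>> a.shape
(13, 5, 2, 13)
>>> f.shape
(2, 13, 5, 3)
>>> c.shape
(13, 5, 2, 13)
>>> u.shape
(13, 5, 2, 3)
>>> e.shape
(13, 5, 13)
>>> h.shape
(7, 37, 7)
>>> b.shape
(7, 13, 7, 37, 2, 5)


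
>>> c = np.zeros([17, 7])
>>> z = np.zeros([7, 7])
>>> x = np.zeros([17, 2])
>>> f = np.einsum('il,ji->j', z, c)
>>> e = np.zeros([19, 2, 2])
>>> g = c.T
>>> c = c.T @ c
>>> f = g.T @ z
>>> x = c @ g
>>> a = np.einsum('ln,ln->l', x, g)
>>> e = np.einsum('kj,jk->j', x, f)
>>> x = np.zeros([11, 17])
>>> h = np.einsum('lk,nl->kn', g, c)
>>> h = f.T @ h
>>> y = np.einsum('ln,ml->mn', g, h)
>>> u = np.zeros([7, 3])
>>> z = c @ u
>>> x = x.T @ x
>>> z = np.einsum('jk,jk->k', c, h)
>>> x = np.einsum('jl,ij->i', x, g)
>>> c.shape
(7, 7)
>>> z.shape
(7,)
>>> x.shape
(7,)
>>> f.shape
(17, 7)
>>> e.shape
(17,)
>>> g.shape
(7, 17)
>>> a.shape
(7,)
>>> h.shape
(7, 7)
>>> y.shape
(7, 17)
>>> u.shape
(7, 3)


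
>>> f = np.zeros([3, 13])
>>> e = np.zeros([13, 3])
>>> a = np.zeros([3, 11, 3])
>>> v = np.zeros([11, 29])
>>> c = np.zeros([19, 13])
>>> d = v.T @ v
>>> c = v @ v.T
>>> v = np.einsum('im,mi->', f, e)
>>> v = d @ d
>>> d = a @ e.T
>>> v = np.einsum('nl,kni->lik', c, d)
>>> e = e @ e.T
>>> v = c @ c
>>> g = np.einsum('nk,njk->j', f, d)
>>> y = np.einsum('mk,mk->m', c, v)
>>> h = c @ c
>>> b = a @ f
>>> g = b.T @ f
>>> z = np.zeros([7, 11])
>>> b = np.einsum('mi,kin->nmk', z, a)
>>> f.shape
(3, 13)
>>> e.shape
(13, 13)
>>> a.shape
(3, 11, 3)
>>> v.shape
(11, 11)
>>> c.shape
(11, 11)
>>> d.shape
(3, 11, 13)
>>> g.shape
(13, 11, 13)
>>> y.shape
(11,)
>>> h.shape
(11, 11)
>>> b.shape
(3, 7, 3)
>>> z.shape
(7, 11)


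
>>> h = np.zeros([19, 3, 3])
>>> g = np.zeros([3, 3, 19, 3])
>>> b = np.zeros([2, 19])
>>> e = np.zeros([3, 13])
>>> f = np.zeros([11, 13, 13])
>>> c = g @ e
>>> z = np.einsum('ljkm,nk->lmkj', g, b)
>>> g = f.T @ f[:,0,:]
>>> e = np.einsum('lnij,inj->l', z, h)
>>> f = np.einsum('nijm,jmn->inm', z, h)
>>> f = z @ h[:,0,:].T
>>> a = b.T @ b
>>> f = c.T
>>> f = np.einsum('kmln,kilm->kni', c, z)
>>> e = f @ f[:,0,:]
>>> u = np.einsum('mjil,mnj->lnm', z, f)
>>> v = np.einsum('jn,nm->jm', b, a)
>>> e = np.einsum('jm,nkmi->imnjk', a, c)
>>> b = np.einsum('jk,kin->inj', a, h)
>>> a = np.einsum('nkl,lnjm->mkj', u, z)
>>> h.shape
(19, 3, 3)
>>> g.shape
(13, 13, 13)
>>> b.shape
(3, 3, 19)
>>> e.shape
(13, 19, 3, 19, 3)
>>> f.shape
(3, 13, 3)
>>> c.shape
(3, 3, 19, 13)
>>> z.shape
(3, 3, 19, 3)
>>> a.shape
(3, 13, 19)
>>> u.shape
(3, 13, 3)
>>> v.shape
(2, 19)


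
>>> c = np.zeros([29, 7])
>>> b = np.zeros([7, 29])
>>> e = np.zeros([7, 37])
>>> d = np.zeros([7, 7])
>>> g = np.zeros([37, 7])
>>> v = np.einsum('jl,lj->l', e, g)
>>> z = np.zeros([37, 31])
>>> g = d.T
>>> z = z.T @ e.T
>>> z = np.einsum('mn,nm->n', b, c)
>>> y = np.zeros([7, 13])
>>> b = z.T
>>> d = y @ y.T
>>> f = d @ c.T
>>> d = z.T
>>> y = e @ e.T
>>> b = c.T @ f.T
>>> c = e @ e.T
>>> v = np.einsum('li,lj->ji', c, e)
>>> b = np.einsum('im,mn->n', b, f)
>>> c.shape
(7, 7)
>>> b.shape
(29,)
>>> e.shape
(7, 37)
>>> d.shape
(29,)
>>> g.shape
(7, 7)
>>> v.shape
(37, 7)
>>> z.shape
(29,)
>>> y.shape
(7, 7)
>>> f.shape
(7, 29)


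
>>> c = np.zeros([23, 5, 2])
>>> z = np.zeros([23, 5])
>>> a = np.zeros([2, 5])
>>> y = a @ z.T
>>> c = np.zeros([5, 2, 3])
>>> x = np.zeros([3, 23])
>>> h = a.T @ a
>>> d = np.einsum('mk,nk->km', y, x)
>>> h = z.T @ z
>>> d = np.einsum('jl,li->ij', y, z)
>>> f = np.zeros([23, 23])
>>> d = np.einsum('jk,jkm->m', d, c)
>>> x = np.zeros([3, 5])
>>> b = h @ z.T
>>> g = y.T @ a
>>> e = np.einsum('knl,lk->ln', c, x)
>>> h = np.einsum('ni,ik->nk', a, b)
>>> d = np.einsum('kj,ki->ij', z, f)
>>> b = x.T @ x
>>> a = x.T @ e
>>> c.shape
(5, 2, 3)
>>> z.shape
(23, 5)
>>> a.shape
(5, 2)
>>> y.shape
(2, 23)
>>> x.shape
(3, 5)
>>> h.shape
(2, 23)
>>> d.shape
(23, 5)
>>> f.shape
(23, 23)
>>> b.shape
(5, 5)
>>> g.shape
(23, 5)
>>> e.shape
(3, 2)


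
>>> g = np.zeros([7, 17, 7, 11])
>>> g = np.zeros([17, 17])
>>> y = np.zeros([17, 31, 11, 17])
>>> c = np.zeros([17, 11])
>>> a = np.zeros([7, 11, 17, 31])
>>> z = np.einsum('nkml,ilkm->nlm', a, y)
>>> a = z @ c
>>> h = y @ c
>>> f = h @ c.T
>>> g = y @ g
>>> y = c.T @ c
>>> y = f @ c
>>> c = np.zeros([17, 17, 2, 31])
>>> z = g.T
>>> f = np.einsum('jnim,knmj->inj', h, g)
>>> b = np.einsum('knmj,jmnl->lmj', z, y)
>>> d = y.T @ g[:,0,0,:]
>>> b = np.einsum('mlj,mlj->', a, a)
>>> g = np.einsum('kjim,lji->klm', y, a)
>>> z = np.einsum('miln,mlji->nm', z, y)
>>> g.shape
(17, 7, 11)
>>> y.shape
(17, 31, 11, 11)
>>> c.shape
(17, 17, 2, 31)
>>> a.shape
(7, 31, 11)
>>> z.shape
(17, 17)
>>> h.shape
(17, 31, 11, 11)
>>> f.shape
(11, 31, 17)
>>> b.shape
()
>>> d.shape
(11, 11, 31, 17)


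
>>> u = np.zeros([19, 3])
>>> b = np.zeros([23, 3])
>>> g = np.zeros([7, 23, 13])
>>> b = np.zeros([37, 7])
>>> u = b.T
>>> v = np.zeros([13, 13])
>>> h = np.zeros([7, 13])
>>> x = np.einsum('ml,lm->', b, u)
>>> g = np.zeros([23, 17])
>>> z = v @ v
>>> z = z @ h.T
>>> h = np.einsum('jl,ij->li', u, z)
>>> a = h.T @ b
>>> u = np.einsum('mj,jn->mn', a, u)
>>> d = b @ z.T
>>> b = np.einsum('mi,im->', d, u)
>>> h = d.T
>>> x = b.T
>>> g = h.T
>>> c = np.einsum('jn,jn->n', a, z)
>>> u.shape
(13, 37)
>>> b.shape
()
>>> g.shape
(37, 13)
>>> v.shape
(13, 13)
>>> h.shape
(13, 37)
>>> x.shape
()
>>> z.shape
(13, 7)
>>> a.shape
(13, 7)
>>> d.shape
(37, 13)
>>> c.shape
(7,)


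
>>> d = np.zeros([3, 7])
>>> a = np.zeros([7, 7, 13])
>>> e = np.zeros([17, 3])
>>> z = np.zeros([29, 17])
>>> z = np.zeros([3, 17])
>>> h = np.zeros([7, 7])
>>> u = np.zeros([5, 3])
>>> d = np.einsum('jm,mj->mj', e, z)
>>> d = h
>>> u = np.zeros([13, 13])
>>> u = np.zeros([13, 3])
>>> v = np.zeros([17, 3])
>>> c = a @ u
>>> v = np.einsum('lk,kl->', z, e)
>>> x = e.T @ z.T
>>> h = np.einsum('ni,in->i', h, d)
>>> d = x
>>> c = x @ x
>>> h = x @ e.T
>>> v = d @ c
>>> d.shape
(3, 3)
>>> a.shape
(7, 7, 13)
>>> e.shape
(17, 3)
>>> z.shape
(3, 17)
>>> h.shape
(3, 17)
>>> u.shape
(13, 3)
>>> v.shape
(3, 3)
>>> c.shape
(3, 3)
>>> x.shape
(3, 3)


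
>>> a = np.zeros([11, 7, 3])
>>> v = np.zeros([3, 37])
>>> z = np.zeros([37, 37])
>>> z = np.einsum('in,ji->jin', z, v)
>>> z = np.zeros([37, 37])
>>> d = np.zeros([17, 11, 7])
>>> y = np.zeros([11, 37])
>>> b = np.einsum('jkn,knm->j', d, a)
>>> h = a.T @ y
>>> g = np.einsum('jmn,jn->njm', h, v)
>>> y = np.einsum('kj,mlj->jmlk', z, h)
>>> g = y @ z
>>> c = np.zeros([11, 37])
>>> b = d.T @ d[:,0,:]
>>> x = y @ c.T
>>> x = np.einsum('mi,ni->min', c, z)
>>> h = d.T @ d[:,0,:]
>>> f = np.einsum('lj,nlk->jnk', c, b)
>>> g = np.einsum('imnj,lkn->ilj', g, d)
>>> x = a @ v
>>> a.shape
(11, 7, 3)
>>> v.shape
(3, 37)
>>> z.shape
(37, 37)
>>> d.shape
(17, 11, 7)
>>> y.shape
(37, 3, 7, 37)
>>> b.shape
(7, 11, 7)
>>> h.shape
(7, 11, 7)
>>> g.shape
(37, 17, 37)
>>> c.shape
(11, 37)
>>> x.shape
(11, 7, 37)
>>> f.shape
(37, 7, 7)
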